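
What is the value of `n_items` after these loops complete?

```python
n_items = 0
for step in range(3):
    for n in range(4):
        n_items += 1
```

3 * 4 = 12
`n_items` takes the values: 0 → 1 → 2 → 3 → 4 → 5 → 6 → 7 → 8 → 9 → 10 → 11 → 12

Answer: 12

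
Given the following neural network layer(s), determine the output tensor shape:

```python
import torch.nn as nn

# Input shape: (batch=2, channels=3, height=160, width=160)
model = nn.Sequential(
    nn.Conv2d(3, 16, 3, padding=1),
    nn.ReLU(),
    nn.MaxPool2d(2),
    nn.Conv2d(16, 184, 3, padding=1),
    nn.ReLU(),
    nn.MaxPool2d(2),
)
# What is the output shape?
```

Input: (2, 3, 160, 160) -> after first Conv2d: (2, 16, 160, 160) -> after first MaxPool2d: (2, 16, 80, 80) -> after second Conv2d: (2, 184, 80, 80) -> Output: (2, 184, 40, 40)

Answer: (2, 184, 40, 40)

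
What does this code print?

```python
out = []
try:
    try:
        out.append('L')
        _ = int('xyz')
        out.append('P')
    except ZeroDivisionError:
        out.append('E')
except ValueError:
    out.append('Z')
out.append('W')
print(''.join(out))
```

Execution trace: 'L' (try body) → 'Z' (outer except ValueError) → 'W' (after the try/except). Output: LZW

Answer: LZW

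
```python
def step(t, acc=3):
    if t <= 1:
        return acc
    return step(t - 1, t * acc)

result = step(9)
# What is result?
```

Accumulator trace (n, acc): (9, 3) -> (8, 27) -> (7, 216) -> (6, 1512) -> (5, 9072) -> (4, 45360) -> (3, 181440) -> (2, 544320) -> (1, 1088640) -> return 1088640

Answer: 1088640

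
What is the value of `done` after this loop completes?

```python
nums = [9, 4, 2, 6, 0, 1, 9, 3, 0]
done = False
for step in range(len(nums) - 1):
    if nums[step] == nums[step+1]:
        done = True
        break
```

Check consecutive duplicates in [9, 4, 2, 6, 0, 1, 9, 3, 0]
`done` takes the values: False

Answer: False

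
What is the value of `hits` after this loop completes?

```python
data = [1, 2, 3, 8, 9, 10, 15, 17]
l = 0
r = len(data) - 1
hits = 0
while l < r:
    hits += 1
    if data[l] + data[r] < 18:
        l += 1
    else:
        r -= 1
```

Steps to find pair summing to 18
`hits` takes the values: 0 → 1 → 2 → 3 → 4 → 5 → 6 → 7

Answer: 7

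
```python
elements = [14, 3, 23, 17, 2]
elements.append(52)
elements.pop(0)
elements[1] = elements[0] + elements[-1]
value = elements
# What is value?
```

Trace:
`elements = [14, 3, 23, 17, 2]` → elements = [14, 3, 23, 17, 2]
`elements.append(52)` → elements = [14, 3, 23, 17, 2, 52]
`elements.pop(0)` → elements = [3, 23, 17, 2, 52]
`elements[1] = elements[0] + elements[-1]` → elements = [3, 55, 17, 2, 52]
`value = elements` → value = [3, 55, 17, 2, 52]
So value = [3, 55, 17, 2, 52]

Answer: [3, 55, 17, 2, 52]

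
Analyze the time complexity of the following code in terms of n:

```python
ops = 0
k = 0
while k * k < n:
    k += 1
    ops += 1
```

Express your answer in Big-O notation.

Each loop level contributes: √n. Multiplying the contributions gives O(√n).

Answer: O(√n)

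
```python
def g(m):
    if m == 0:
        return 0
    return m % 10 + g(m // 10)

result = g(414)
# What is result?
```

Sum of digits of 414: 4 + 1 + 4 = 9

Answer: 9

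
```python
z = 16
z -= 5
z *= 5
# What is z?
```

Trace:
`z = 16` → z = 16
`z -= 5` → z = 11
`z *= 5` → z = 55
So z = 55

Answer: 55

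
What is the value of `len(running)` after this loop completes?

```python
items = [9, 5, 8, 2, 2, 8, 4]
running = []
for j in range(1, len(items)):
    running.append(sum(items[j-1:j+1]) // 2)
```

Number of 2-element averages
`running` takes the values: [] → [7] → [7, 6] → [7, 6, 5] → [7, 6, 5, 2] → [7, 6, 5, 2, 5] → [7, 6, 5, 2, 5, 6]
So `len(running)` = 6

Answer: 6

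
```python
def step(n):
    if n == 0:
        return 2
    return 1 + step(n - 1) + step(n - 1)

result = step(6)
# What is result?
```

step(n) = 1 + 2·step(n-1), step(0)=2. Closed form: (2+1)·2^6 - 1 = 191.

Answer: 191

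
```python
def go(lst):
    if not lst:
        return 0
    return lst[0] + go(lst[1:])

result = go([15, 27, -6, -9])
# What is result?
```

15 + 27 + (-6) + (-9) + 0 = 27

Answer: 27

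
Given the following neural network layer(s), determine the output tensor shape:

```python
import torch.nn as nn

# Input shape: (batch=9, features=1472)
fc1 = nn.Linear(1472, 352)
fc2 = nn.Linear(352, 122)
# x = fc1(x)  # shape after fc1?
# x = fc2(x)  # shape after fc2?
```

Input: (9, 1472) -> after fc1: (9, 352) -> Output: (9, 122)

Answer: (9, 122)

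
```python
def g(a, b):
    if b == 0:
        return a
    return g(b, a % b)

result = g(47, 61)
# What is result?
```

g(47, 61) -> g(61, 47) -> g(47, 14) -> g(14, 5) -> g(5, 4) -> g(4, 1) -> g(1, 0) -> 1

Answer: 1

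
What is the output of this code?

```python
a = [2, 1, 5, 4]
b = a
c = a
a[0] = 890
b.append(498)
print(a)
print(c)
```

Key concept: multiple aliases.
Step by step:
`a = [2, 1, 5, 4]` → a = [2, 1, 5, 4]
`b = a` → b = [2, 1, 5, 4] (same object as a)
`c = a` → c = [2, 1, 5, 4] (same object as a, b)
`a[0] = 890` → a = [890, 1, 5, 4] (same object as b, c); b = [890, 1, 5, 4] (same object as a, c); c = [890, 1, 5, 4] (same object as a, b)
`b.append(498)` → a = [890, 1, 5, 4, 498] (same object as b, c); b = [890, 1, 5, 4, 498] (same object as a, c); c = [890, 1, 5, 4, 498] (same object as a, b)
`print(a)` → prints [890, 1, 5, 4, 498]
`print(c)` → prints [890, 1, 5, 4, 498]

Answer:
[890, 1, 5, 4, 498]
[890, 1, 5, 4, 498]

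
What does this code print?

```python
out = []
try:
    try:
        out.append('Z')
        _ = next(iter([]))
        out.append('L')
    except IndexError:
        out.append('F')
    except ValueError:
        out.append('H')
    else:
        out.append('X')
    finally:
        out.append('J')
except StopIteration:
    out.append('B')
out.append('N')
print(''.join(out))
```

Execution trace: 'Z' (try body) → 'J' (finally) → 'B' (outer except StopIteration) → 'N' (after the try/except). Output: ZJBN

Answer: ZJBN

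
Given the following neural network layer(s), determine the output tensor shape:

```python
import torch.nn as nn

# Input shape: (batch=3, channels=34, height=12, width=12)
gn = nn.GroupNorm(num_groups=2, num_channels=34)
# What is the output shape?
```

Input: (3, 34, 12, 12) -> Output: (3, 34, 12, 12)

Answer: (3, 34, 12, 12)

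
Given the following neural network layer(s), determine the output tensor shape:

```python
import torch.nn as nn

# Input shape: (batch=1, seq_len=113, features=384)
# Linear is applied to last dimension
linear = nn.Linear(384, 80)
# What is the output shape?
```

Input: (1, 113, 384) -> Output: (1, 113, 80)

Answer: (1, 113, 80)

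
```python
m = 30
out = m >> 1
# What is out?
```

Trace:
`m = 30` → m = 30
`out = m >> 1` → out = 15
So out = 15

Answer: 15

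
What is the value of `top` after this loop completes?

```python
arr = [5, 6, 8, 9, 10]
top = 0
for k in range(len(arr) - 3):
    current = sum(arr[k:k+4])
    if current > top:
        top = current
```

Max sum of 4-element window in [5, 6, 8, 9, 10]
`top` takes the values: 0 → 28 → 33

Answer: 33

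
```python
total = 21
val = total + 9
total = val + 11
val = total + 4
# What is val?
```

Trace:
`total = 21` → total = 21
`val = total + 9` → val = 30
`total = val + 11` → total = 41
`val = total + 4` → val = 45
So val = 45

Answer: 45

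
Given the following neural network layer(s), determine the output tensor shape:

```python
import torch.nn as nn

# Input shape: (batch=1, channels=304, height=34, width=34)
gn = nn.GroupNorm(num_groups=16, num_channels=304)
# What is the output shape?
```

Input: (1, 304, 34, 34) -> Output: (1, 304, 34, 34)

Answer: (1, 304, 34, 34)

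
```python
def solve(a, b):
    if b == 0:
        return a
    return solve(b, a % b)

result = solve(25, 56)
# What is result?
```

solve(25, 56) -> solve(56, 25) -> solve(25, 6) -> solve(6, 1) -> solve(1, 0) -> 1

Answer: 1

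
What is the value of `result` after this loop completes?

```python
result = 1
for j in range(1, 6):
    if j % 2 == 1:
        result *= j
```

Product of odd numbers 1 to 5
`result` takes the values: 1 → 3 → 15

Answer: 15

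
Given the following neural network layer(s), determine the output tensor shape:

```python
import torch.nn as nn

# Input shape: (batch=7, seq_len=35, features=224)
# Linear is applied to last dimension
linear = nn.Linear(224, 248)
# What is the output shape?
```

Input: (7, 35, 224) -> Output: (7, 35, 248)

Answer: (7, 35, 248)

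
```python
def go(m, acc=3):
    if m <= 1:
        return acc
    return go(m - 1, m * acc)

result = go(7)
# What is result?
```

Accumulator trace (n, acc): (7, 3) -> (6, 21) -> (5, 126) -> (4, 630) -> (3, 2520) -> (2, 7560) -> (1, 15120) -> return 15120

Answer: 15120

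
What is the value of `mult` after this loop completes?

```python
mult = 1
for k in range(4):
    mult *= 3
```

3^4 = 81
`mult` takes the values: 1 → 3 → 9 → 27 → 81

Answer: 81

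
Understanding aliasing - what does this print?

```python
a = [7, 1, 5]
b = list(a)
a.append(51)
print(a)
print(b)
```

Key concept: list() constructor creates copy.
Step by step:
`a = [7, 1, 5]` → a = [7, 1, 5]
`b = list(a)` → b = [7, 1, 5]
`a.append(51)` → a = [7, 1, 5, 51]
`print(a)` → prints [7, 1, 5, 51]
`print(b)` → prints [7, 1, 5]

Answer:
[7, 1, 5, 51]
[7, 1, 5]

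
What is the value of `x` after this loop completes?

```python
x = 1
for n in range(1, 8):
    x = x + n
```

Start at 1, add 1 through 7
`x` takes the values: 1 → 2 → 4 → 7 → 11 → 16 → 22 → 29

Answer: 29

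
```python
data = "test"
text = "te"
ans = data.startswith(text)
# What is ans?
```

Trace:
`data = "test"` → data = 'test'
`text = "te"` → text = 'te'
`ans = data.startswith(text)` → ans = True
So ans = True

Answer: True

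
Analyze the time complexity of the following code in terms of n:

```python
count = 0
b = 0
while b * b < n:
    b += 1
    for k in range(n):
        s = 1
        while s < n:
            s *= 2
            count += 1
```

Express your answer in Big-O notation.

Each loop level contributes: √n × n × log n. Multiplying the contributions gives O(n√n log n).

Answer: O(n√n log n)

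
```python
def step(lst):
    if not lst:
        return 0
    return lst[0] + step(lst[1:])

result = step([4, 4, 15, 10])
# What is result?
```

4 + 4 + 15 + 10 + 0 = 33

Answer: 33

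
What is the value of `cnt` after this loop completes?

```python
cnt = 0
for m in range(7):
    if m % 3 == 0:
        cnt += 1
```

Count numbers divisible by 3 in range(7)
`cnt` takes the values: 0 → 1 → 2 → 3

Answer: 3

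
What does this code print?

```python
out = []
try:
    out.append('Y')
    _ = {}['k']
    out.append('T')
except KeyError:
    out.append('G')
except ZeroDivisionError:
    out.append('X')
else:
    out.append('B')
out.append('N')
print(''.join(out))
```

Execution trace: 'Y' (try body) → 'G' (except KeyError) → 'N' (after the try/except). Output: YGN

Answer: YGN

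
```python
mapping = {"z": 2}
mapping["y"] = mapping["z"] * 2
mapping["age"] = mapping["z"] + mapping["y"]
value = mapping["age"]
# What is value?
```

Trace:
`mapping = {"z": 2}` → mapping = {'z': 2}
`mapping["y"] = mapping["z"] * 2` → mapping = {'z': 2, 'y': 4}
`mapping["age"] = mapping["z"] + mapping["y"]` → mapping = {'z': 2, 'y': 4, 'age': 6}
`value = mapping["age"]` → value = 6
So value = 6

Answer: 6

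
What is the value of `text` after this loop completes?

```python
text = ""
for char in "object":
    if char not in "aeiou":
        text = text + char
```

Remove vowels from 'object'
`text` takes the values: "" → "b" → "bj" → "bjc" → "bjct"

Answer: "bjct"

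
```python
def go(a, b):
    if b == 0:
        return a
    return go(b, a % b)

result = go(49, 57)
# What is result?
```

go(49, 57) -> go(57, 49) -> go(49, 8) -> go(8, 1) -> go(1, 0) -> 1

Answer: 1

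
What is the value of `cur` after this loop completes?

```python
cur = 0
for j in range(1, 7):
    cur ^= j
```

XOR of 1 to 6
`cur` takes the values: 0 → 1 → 3 → 0 → 4 → 1 → 7

Answer: 7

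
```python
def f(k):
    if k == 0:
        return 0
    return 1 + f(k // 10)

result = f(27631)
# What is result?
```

Count of digits of 27631: 5

Answer: 5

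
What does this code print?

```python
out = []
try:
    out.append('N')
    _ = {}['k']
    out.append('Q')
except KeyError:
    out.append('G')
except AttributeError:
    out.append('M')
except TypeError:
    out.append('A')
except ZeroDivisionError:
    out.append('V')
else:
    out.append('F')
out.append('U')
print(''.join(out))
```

Execution trace: 'N' (try body) → 'G' (except KeyError) → 'U' (after the try/except). Output: NGU

Answer: NGU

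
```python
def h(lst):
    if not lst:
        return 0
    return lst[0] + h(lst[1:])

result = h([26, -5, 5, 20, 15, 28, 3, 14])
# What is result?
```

26 + (-5) + 5 + 20 + 15 + 28 + 3 + 14 + 0 = 106

Answer: 106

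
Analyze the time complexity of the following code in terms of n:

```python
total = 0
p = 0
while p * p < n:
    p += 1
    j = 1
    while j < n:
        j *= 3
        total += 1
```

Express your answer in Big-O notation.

Each loop level contributes: √n × log n. Multiplying the contributions gives O(√n log n).

Answer: O(√n log n)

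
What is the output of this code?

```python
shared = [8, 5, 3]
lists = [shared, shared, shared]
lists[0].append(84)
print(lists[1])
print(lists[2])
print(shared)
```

Key concept: list of same reference.
Step by step:
`shared = [8, 5, 3]` → shared = [8, 5, 3]
`lists = [shared, shared, shared]` → lists = [[8, 5, 3], [8, 5, 3], [8, 5, 3]]
`lists[0].append(84)` → shared = [8, 5, 3, 84]; lists = [[8, 5, 3, 84], [8, 5, 3, 84], [8, 5, 3, 84]]
`print(lists[1])` → prints [8, 5, 3, 84]
`print(lists[2])` → prints [8, 5, 3, 84]
`print(shared)` → prints [8, 5, 3, 84]

Answer:
[8, 5, 3, 84]
[8, 5, 3, 84]
[8, 5, 3, 84]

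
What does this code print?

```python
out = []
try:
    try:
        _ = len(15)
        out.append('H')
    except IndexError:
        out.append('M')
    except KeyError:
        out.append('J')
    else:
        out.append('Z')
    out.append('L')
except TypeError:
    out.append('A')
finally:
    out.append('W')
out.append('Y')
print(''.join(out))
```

Execution trace: 'A' (except TypeError) → 'W' (finally) → 'Y' (after the try/except). Output: AWY

Answer: AWY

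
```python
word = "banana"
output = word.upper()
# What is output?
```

Trace:
`word = "banana"` → word = 'banana'
`output = word.upper()` → output = 'BANANA'
So output = 'BANANA'

Answer: 'BANANA'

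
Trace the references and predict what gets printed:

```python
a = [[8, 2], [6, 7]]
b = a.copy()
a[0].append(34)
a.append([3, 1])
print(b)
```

Key concept: shallow copy with nested lists.
Step by step:
`a = [[8, 2], [6, 7]]` → a = [[8, 2], [6, 7]]
`b = a.copy()` → b = [[8, 2], [6, 7]]
`a[0].append(34)` → a = [[8, 2, 34], [6, 7]]; b = [[8, 2, 34], [6, 7]]
`a.append([3, 1])` → a = [[8, 2, 34], [6, 7], [3, 1]]
`print(b)` → prints [[8, 2, 34], [6, 7]]

Answer: [[8, 2, 34], [6, 7]]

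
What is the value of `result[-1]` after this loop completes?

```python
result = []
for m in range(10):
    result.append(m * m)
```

Last element of squares 0 to 9
`result` takes the values: [] → [0] → [0, 1] → [0, 1, 4] → [0, 1, 4, 9] → [0, 1, 4, 9, 16] → [0, 1, 4, 9, 16, 25] → [0, 1, 4, 9, 16, 25, 36] → [0, 1, 4, 9, 16, 25, 36, 49] → [0, 1, 4, 9, 16, 25, 36, 49, 64] → [0, 1, 4, 9, 16, 25, 36, 49, 64, 81]
So `result[-1]` = 81

Answer: 81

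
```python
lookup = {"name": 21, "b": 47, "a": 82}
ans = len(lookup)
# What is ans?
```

Trace:
`lookup = {"name": 21, "b": 47, "a": 82}` → lookup = {'name': 21, 'b': 47, 'a': 82}
`ans = len(lookup)` → ans = 3
So ans = 3

Answer: 3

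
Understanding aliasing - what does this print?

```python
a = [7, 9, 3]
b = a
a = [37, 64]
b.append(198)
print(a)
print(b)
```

Key concept: rebinding vs mutation: a is rebound to a new list, b still points at the original.
Step by step:
`a = [7, 9, 3]` → a = [7, 9, 3]
`b = a` → b = [7, 9, 3] (same object as a)
`a = [37, 64]` → a = [37, 64]
`b.append(198)` → b = [7, 9, 3, 198]
`print(a)` → prints [37, 64]
`print(b)` → prints [7, 9, 3, 198]

Answer:
[37, 64]
[7, 9, 3, 198]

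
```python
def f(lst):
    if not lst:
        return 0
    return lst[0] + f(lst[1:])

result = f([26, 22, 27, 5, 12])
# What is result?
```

26 + 22 + 27 + 5 + 12 + 0 = 92

Answer: 92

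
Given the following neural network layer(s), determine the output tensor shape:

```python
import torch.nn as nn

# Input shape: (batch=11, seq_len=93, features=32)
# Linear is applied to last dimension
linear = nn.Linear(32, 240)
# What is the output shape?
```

Input: (11, 93, 32) -> Output: (11, 93, 240)

Answer: (11, 93, 240)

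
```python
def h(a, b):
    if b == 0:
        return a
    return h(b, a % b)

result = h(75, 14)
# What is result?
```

h(75, 14) -> h(14, 5) -> h(5, 4) -> h(4, 1) -> h(1, 0) -> 1

Answer: 1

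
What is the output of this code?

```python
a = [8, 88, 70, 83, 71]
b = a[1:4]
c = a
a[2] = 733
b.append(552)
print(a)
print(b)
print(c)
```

Key concept: slice vs alias.
Step by step:
`a = [8, 88, 70, 83, 71]` → a = [8, 88, 70, 83, 71]
`b = a[1:4]` → b = [88, 70, 83]
`c = a` → c = [8, 88, 70, 83, 71] (same object as a)
`a[2] = 733` → a = [8, 88, 733, 83, 71] (same object as c); c = [8, 88, 733, 83, 71] (same object as a)
`b.append(552)` → b = [88, 70, 83, 552]
`print(a)` → prints [8, 88, 733, 83, 71]
`print(b)` → prints [88, 70, 83, 552]
`print(c)` → prints [8, 88, 733, 83, 71]

Answer:
[8, 88, 733, 83, 71]
[88, 70, 83, 552]
[8, 88, 733, 83, 71]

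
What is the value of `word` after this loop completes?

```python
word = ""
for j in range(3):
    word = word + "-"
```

Repeat '-' 3 times
`word` takes the values: "" → "-" → "--" → "---"

Answer: "---"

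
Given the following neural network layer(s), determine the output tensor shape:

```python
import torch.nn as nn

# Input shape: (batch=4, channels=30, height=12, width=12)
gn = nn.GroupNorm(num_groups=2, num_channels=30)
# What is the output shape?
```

Input: (4, 30, 12, 12) -> Output: (4, 30, 12, 12)

Answer: (4, 30, 12, 12)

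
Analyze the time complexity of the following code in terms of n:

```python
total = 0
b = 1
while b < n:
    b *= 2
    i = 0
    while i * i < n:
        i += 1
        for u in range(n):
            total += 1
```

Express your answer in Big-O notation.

Each loop level contributes: log n × √n × n. Multiplying the contributions gives O(n√n log n).

Answer: O(n√n log n)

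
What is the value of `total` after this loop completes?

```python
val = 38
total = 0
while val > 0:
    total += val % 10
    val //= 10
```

Sum digits of 38
`total` takes the values: 0 → 8 → 11

Answer: 11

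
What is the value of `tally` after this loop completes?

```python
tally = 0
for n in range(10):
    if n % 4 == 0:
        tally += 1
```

Count numbers divisible by 4 in range(10)
`tally` takes the values: 0 → 1 → 2 → 3

Answer: 3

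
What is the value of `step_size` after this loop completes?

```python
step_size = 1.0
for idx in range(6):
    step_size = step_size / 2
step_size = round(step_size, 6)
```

Halving LR 6 times: 1 / 2^6
`step_size` takes the values: 1.0 → 0.5 → 0.25 → 0.125 → 0.0625 → 0.03125 → 0.015625

Answer: 0.015625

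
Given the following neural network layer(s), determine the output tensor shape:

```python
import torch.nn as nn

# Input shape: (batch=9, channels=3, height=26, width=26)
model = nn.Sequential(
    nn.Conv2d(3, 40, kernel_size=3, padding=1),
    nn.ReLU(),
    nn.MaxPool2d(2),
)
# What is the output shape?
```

Input: (9, 3, 26, 26) -> after Conv2d: (9, 40, 26, 26) -> after ReLU: (9, 40, 26, 26) -> Output: (9, 40, 13, 13)

Answer: (9, 40, 13, 13)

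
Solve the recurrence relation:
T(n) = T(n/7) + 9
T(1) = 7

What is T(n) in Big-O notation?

Each step divides n by 7 and adds 9. After log_7(n) steps we reach T(1)=7. So T(n) = 9·log_7(n) + 7 = O(log n).

Answer: O(log n)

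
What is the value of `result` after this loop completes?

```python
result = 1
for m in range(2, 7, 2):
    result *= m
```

Product of even numbers 2 to 6
`result` takes the values: 1 → 2 → 8 → 48

Answer: 48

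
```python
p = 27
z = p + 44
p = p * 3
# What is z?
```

Trace:
`p = 27` → p = 27
`z = p + 44` → z = 71
`p = p * 3` → p = 81
So z = 71

Answer: 71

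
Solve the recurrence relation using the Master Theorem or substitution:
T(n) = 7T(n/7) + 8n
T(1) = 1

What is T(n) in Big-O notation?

By Master Theorem: a=7, b=7, f(n)=8n. Since log_7(7) = 1 and f(n) = Θ(n^1), Case 2 applies. T(n) = O(n log n).

Answer: O(n log n)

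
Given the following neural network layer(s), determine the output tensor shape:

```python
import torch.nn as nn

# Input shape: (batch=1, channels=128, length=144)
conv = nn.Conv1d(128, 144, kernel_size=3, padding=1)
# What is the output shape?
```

Input: (1, 128, 144) -> Output: (1, 144, 144)

Answer: (1, 144, 144)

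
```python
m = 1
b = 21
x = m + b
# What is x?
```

Trace:
`m = 1` → m = 1
`b = 21` → b = 21
`x = m + b` → x = 22
So x = 22

Answer: 22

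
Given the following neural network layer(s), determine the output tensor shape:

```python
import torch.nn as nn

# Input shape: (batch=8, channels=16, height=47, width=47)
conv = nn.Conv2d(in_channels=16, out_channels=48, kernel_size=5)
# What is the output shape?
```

Input: (8, 16, 47, 47) -> Output: (8, 48, 43, 43)

Answer: (8, 48, 43, 43)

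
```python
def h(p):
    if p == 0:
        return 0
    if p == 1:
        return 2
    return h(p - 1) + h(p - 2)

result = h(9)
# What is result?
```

Build up from base cases: h(0)=0, h(1)=2, h(2)=2, h(3)=4, h(4)=6, h(5)=10, h(6)=16, ..., h(9)=68

Answer: 68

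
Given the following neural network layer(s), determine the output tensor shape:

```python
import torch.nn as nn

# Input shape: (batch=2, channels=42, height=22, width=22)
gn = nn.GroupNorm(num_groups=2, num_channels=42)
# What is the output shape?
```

Input: (2, 42, 22, 22) -> Output: (2, 42, 22, 22)

Answer: (2, 42, 22, 22)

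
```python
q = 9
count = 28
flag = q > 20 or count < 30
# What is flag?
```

Trace:
`q = 9` → q = 9
`count = 28` → count = 28
`flag = q > 20 or count < 30` → flag = True
So flag = True

Answer: True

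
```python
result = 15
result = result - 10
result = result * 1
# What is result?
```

Trace:
`result = 15` → result = 15
`result = result - 10` → result = 5
`result = result * 1` → result = 5
So result = 5

Answer: 5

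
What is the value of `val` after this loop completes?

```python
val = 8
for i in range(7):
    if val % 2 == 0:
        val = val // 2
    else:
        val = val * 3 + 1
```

Collatz-style transformation from 8
`val` takes the values: 8 → 4 → 2 → 1 → 4 → 2 → 1 → 4

Answer: 4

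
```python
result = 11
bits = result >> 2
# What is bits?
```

Trace:
`result = 11` → result = 11
`bits = result >> 2` → bits = 2
So bits = 2

Answer: 2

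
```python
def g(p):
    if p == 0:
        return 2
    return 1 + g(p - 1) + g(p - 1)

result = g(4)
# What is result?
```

g(p) = 1 + 2·g(p-1), g(0)=2. Closed form: (2+1)·2^4 - 1 = 47.

Answer: 47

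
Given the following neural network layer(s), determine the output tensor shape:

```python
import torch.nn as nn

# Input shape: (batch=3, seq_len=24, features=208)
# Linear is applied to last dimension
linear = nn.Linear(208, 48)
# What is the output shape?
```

Input: (3, 24, 208) -> Output: (3, 24, 48)

Answer: (3, 24, 48)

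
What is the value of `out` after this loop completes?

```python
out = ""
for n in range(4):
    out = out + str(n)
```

Concatenate digits 0 to 3
`out` takes the values: "" → "0" → "01" → "012" → "0123"

Answer: "0123"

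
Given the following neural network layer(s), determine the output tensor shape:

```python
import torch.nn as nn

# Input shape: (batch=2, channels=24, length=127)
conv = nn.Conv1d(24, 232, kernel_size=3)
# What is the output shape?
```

Input: (2, 24, 127) -> Output: (2, 232, 125)

Answer: (2, 232, 125)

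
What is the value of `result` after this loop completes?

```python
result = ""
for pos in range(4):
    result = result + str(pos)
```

Concatenate digits 0 to 3
`result` takes the values: "" → "0" → "01" → "012" → "0123"

Answer: "0123"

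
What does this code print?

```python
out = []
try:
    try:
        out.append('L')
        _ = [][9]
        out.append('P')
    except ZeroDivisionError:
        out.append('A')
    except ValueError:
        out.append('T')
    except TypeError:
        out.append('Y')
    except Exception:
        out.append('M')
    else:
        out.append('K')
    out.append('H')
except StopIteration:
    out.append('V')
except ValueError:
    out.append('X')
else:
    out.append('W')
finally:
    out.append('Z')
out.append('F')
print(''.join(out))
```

Execution trace: 'L' (inner try body) → 'M' (inner except Exception) → 'H' (try body, no exception) → 'W' (else) → 'Z' (finally) → 'F' (after the try/except). Output: LMHWZF

Answer: LMHWZF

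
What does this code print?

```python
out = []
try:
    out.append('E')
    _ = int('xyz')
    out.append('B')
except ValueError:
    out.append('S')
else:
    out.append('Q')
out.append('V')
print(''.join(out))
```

Execution trace: 'E' (try body) → 'S' (except ValueError) → 'V' (after the try/except). Output: ESV

Answer: ESV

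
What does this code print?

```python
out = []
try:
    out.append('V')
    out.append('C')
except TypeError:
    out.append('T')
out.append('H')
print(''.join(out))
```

Execution trace: 'V' (try body) → 'C' (try body, no exception) → 'H' (after the try/except). Output: VCH

Answer: VCH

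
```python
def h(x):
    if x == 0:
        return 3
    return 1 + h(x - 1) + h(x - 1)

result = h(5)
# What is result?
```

h(x) = 1 + 2·h(x-1), h(0)=3. Closed form: (3+1)·2^5 - 1 = 127.

Answer: 127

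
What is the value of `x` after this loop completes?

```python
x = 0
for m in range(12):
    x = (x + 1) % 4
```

Increment mod 4, 12 times = 0
`x` takes the values: 0 → 1 → 2 → 3 → 0 → 1 → 2 → 3 → 0 → 1 → 2 → 3 → 0

Answer: 0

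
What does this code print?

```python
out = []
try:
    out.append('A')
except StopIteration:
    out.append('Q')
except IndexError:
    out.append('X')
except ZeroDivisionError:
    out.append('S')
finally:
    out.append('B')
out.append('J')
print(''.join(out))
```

Execution trace: 'A' (try body, no exception) → 'B' (finally) → 'J' (after the try/except). Output: ABJ

Answer: ABJ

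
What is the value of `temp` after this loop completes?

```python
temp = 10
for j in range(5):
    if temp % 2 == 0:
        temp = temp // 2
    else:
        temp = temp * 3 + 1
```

Collatz-style transformation from 10
`temp` takes the values: 10 → 5 → 16 → 8 → 4 → 2

Answer: 2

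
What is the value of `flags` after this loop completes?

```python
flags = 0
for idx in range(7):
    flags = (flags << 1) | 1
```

Build 7 consecutive 1-bits: 0b1111111
`flags` takes the values: 0 → 1 → 3 → 7 → 15 → 31 → 63 → 127

Answer: 127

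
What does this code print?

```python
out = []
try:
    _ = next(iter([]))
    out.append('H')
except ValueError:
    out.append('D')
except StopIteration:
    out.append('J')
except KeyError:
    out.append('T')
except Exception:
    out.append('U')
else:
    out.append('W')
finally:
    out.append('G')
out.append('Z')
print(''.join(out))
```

Execution trace: 'J' (except StopIteration) → 'G' (finally) → 'Z' (after the try/except). Output: JGZ

Answer: JGZ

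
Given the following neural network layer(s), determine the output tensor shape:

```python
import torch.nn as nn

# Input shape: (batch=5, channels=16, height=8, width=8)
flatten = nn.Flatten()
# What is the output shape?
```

Input: (5, 16, 8, 8) -> Output: (5, 1024)

Answer: (5, 1024)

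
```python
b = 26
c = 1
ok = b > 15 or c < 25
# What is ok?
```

Trace:
`b = 26` → b = 26
`c = 1` → c = 1
`ok = b > 15 or c < 25` → ok = True
So ok = True

Answer: True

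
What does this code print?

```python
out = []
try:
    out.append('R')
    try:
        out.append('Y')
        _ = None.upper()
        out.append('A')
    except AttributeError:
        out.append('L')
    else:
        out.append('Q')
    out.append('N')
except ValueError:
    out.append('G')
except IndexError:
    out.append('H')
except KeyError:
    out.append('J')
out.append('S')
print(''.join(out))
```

Execution trace: 'R' (try body) → 'Y' (inner try body) → 'L' (inner except AttributeError) → 'N' (try body, no exception) → 'S' (after the try/except). Output: RYLNS

Answer: RYLNS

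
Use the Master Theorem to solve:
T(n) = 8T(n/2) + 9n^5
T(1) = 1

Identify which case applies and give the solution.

a=8, b=2, f(n)=9n^5. log_2(8) = 3. Since c=5 > 3 and the regularity condition holds (8(n/2)^5 = (8/2^5)n^5 with 8/2^5 < 1), Case 3 applies: T(n) = Θ(f(n)) = O(n^5).

Answer: O(n^5) - Case 3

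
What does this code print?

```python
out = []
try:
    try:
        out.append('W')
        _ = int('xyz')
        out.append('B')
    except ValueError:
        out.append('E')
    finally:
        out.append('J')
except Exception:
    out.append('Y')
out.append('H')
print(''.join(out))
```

Execution trace: 'W' (inner try body) → 'E' (inner except ValueError) → 'J' (inner finally) → 'H' (after the try/except). Output: WEJH

Answer: WEJH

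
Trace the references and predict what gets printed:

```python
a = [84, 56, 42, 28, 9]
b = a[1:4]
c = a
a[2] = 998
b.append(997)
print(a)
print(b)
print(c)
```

Key concept: slice vs alias.
Step by step:
`a = [84, 56, 42, 28, 9]` → a = [84, 56, 42, 28, 9]
`b = a[1:4]` → b = [56, 42, 28]
`c = a` → c = [84, 56, 42, 28, 9] (same object as a)
`a[2] = 998` → a = [84, 56, 998, 28, 9] (same object as c); c = [84, 56, 998, 28, 9] (same object as a)
`b.append(997)` → b = [56, 42, 28, 997]
`print(a)` → prints [84, 56, 998, 28, 9]
`print(b)` → prints [56, 42, 28, 997]
`print(c)` → prints [84, 56, 998, 28, 9]

Answer:
[84, 56, 998, 28, 9]
[56, 42, 28, 997]
[84, 56, 998, 28, 9]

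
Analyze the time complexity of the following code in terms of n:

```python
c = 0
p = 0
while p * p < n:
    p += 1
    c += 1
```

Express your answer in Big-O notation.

Each loop level contributes: √n. Multiplying the contributions gives O(√n).

Answer: O(√n)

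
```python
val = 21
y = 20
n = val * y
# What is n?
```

Trace:
`val = 21` → val = 21
`y = 20` → y = 20
`n = val * y` → n = 420
So n = 420

Answer: 420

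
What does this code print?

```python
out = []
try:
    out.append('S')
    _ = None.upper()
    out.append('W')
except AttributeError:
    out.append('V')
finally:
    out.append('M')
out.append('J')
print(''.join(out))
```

Execution trace: 'S' (try body) → 'V' (except AttributeError) → 'M' (finally) → 'J' (after the try/except). Output: SVMJ

Answer: SVMJ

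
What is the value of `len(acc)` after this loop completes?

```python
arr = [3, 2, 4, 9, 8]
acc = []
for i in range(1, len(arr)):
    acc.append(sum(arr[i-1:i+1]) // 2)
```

Number of 2-element averages
`acc` takes the values: [] → [2] → [2, 3] → [2, 3, 6] → [2, 3, 6, 8]
So `len(acc)` = 4

Answer: 4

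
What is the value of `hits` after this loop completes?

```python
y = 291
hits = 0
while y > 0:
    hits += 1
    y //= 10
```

Count digits by repeated division by 10
`hits` takes the values: 0 → 1 → 2 → 3

Answer: 3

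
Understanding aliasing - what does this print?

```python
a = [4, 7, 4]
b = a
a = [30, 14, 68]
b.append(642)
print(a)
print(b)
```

Key concept: rebinding vs mutation: a is rebound to a new list, b still points at the original.
Step by step:
`a = [4, 7, 4]` → a = [4, 7, 4]
`b = a` → b = [4, 7, 4] (same object as a)
`a = [30, 14, 68]` → a = [30, 14, 68]
`b.append(642)` → b = [4, 7, 4, 642]
`print(a)` → prints [30, 14, 68]
`print(b)` → prints [4, 7, 4, 642]

Answer:
[30, 14, 68]
[4, 7, 4, 642]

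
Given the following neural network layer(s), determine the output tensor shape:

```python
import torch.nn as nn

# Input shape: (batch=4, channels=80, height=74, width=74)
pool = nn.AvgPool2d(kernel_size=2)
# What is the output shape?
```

Input: (4, 80, 74, 74) -> Output: (4, 80, 37, 37)

Answer: (4, 80, 37, 37)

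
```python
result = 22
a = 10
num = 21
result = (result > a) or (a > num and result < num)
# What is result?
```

Trace:
`result = 22` → result = 22
`a = 10` → a = 10
`num = 21` → num = 21
`result = (result > a) or (a > num and result < num)` → result = True
So result = True

Answer: True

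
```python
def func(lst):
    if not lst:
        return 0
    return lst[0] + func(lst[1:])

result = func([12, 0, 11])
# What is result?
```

12 + 0 + 11 + 0 = 23

Answer: 23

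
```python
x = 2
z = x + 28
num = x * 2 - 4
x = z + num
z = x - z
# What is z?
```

Trace:
`x = 2` → x = 2
`z = x + 28` → z = 30
`num = x * 2 - 4` → num = 0
`x = z + num` → x = 30
`z = x - z` → z = 0
So z = 0

Answer: 0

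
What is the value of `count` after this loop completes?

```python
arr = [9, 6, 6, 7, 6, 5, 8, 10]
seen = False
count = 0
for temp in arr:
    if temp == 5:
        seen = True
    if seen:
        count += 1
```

Count elements after first 5 in [9, 6, 6, 7, 6, 5, 8, 10]
`count` takes the values: 0 → 1 → 2 → 3

Answer: 3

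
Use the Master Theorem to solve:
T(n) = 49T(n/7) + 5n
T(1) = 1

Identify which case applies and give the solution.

a=49, b=7, f(n)=5n. log_7(49) = 2. Since c=1 < 2, Case 1 applies: T(n) = Θ(n^log_b(a)) = O(n^2).

Answer: O(n^2) - Case 1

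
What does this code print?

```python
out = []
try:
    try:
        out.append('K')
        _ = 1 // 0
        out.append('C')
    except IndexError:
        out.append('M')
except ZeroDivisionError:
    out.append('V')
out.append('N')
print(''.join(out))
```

Execution trace: 'K' (try body) → 'V' (outer except ZeroDivisionError) → 'N' (after the try/except). Output: KVN

Answer: KVN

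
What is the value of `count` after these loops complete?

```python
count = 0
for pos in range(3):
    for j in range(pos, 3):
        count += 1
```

Upper triangle: 3 + 2 + ... + 1
`count` takes the values: 0 → 1 → 2 → 3 → 4 → 5 → 6

Answer: 6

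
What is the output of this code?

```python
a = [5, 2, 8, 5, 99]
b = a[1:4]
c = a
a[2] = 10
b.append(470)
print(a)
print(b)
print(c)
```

Key concept: slice vs alias.
Step by step:
`a = [5, 2, 8, 5, 99]` → a = [5, 2, 8, 5, 99]
`b = a[1:4]` → b = [2, 8, 5]
`c = a` → c = [5, 2, 8, 5, 99] (same object as a)
`a[2] = 10` → a = [5, 2, 10, 5, 99] (same object as c); c = [5, 2, 10, 5, 99] (same object as a)
`b.append(470)` → b = [2, 8, 5, 470]
`print(a)` → prints [5, 2, 10, 5, 99]
`print(b)` → prints [2, 8, 5, 470]
`print(c)` → prints [5, 2, 10, 5, 99]

Answer:
[5, 2, 10, 5, 99]
[2, 8, 5, 470]
[5, 2, 10, 5, 99]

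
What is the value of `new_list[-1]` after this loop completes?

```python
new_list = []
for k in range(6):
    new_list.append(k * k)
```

Last element of squares 0 to 5
`new_list` takes the values: [] → [0] → [0, 1] → [0, 1, 4] → [0, 1, 4, 9] → [0, 1, 4, 9, 16] → [0, 1, 4, 9, 16, 25]
So `new_list[-1]` = 25

Answer: 25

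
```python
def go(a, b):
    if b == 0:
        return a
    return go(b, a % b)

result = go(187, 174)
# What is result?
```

go(187, 174) -> go(174, 13) -> go(13, 5) -> go(5, 3) -> go(3, 2) -> go(2, 1) -> go(1, 0) -> 1

Answer: 1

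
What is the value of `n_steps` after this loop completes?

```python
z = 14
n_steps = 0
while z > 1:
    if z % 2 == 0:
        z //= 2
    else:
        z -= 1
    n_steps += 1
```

Steps to reduce 14 to 1
`n_steps` takes the values: 0 → 1 → 2 → 3 → 4 → 5

Answer: 5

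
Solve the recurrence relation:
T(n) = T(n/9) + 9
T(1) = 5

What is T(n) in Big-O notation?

Each step divides n by 9 and adds 9. After log_9(n) steps we reach T(1)=5. So T(n) = 9·log_9(n) + 5 = O(log n).

Answer: O(log n)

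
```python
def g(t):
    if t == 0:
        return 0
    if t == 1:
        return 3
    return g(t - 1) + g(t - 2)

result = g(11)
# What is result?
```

Build up from base cases: g(0)=0, g(1)=3, g(2)=3, g(3)=6, g(4)=9, g(5)=15, g(6)=24, ..., g(11)=267

Answer: 267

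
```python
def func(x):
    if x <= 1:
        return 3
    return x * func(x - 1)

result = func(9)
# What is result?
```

func(9) = 9 * 8 * 7 * 6 * 5 * 4 * 3 * 2 * 3 = 1088640

Answer: 1088640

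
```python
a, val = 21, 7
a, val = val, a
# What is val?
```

Trace:
`a, val = 21, 7` → a = 21; val = 7
`a, val = val, a` → a = 7; val = 21
So val = 21

Answer: 21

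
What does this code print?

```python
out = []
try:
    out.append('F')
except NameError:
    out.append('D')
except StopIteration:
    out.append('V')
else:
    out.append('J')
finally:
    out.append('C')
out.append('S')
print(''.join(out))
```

Execution trace: 'F' (try body, no exception) → 'J' (else) → 'C' (finally) → 'S' (after the try/except). Output: FJCS

Answer: FJCS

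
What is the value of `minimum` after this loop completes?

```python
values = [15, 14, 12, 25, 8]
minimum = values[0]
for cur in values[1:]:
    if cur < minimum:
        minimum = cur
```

Minimum of [15, 14, 12, 25, 8]
`minimum` takes the values: 15 → 14 → 12 → 8

Answer: 8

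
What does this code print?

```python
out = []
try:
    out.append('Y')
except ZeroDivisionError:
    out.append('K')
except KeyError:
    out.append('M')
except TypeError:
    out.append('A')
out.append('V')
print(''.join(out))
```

Execution trace: 'Y' (try body, no exception) → 'V' (after the try/except). Output: YV

Answer: YV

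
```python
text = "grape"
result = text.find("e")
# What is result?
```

Trace:
`text = "grape"` → text = 'grape'
`result = text.find("e")` → result = 4
So result = 4

Answer: 4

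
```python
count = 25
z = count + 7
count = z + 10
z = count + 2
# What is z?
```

Trace:
`count = 25` → count = 25
`z = count + 7` → z = 32
`count = z + 10` → count = 42
`z = count + 2` → z = 44
So z = 44

Answer: 44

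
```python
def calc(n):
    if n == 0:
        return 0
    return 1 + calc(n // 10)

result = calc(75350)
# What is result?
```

Count of digits of 75350: 5

Answer: 5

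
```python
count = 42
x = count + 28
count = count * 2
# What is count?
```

Trace:
`count = 42` → count = 42
`x = count + 28` → x = 70
`count = count * 2` → count = 84
So count = 84

Answer: 84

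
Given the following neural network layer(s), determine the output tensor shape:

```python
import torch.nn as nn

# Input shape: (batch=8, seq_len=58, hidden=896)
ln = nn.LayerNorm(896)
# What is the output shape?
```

Input: (8, 58, 896) -> Output: (8, 58, 896)

Answer: (8, 58, 896)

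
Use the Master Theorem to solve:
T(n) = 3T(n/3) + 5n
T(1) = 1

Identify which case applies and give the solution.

a=3, b=3, f(n)=5n. log_3(3) = 1. Since c=1 = 1, Case 2 applies: T(n) = Θ(n^log_b(a) · log n) = O(n log n).

Answer: O(n log n) - Case 2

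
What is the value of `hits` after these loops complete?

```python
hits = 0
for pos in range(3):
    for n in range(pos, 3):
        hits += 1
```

Upper triangle: 3 + 2 + ... + 1
`hits` takes the values: 0 → 1 → 2 → 3 → 4 → 5 → 6

Answer: 6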